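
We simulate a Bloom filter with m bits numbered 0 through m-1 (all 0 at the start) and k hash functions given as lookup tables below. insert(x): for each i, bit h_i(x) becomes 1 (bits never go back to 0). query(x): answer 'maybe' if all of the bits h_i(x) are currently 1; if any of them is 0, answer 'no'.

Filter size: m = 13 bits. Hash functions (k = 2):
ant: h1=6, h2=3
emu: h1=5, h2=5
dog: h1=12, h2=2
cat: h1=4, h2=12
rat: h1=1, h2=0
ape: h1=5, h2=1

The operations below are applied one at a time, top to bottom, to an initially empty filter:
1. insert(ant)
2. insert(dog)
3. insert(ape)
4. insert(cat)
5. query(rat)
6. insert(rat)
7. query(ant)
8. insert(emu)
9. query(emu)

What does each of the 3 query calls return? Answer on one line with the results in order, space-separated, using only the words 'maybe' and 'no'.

Start: bits=0000000000000
Op 1: insert ant -> sets bits 3 6 -> bits=0001001000000
Op 2: insert dog -> sets bits 2 12 -> bits=0011001000001
Op 3: insert ape -> sets bits 1 5 -> bits=0111011000001
Op 4: insert cat -> sets bits 4 12 -> bits=0111111000001
Op 5: query rat -> checks bit0=0, bit1=1 (has a 0) -> no
Op 6: insert rat -> sets bits 0 1 -> bits=1111111000001
Op 7: query ant -> checks bit3=1, bit6=1 (all 1) -> maybe
Op 8: insert emu -> sets bits 5 -> bits=1111111000001
Op 9: query emu -> checks bit5=1 (all 1) -> maybe
Query results in order: no maybe maybe

Answer: no maybe maybe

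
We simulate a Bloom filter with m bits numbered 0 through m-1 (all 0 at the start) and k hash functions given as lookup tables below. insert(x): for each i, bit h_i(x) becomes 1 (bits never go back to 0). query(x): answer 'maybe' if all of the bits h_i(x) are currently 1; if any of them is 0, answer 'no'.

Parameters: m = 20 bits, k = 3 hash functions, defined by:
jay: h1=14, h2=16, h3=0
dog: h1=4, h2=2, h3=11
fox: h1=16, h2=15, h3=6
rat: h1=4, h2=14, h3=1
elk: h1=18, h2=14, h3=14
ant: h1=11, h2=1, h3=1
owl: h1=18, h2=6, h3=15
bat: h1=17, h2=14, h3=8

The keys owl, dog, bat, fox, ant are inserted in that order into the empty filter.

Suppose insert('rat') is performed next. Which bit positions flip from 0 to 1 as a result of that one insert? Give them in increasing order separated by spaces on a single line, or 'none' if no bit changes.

Start: bits=00000000000000000000
After insert 'owl': sets bits 6 15 18 -> bits=00000010000000010010
After insert 'dog': sets bits 2 4 11 -> bits=00101010000100010010
After insert 'bat': sets bits 8 14 17 -> bits=00101010100100110110
After insert 'fox': sets bits 6 15 16 -> bits=00101010100100111110
After insert 'ant': sets bits 1 11 -> bits=01101010100100111110
insert 'rat' would touch bits 1 4 14; currently bit1=1, bit4=1, bit14=1
Bits that are 0 among those (would change 0->1): none

Answer: none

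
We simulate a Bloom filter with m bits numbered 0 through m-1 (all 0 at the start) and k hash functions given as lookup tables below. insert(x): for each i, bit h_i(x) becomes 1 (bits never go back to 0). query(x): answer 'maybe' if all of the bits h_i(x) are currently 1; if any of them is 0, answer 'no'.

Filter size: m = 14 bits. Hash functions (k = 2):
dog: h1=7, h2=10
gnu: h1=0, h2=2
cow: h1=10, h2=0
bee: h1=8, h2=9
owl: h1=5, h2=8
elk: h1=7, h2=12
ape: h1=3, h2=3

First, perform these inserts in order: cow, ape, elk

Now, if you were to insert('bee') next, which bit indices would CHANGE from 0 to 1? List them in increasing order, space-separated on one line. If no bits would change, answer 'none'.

Start: bits=00000000000000
After insert 'cow': sets bits 0 10 -> bits=10000000001000
After insert 'ape': sets bits 3 -> bits=10010000001000
After insert 'elk': sets bits 7 12 -> bits=10010001001010
insert 'bee' would touch bits 8 9; currently bit8=0, bit9=0
Bits that are 0 among those (would change 0->1): 8 9

Answer: 8 9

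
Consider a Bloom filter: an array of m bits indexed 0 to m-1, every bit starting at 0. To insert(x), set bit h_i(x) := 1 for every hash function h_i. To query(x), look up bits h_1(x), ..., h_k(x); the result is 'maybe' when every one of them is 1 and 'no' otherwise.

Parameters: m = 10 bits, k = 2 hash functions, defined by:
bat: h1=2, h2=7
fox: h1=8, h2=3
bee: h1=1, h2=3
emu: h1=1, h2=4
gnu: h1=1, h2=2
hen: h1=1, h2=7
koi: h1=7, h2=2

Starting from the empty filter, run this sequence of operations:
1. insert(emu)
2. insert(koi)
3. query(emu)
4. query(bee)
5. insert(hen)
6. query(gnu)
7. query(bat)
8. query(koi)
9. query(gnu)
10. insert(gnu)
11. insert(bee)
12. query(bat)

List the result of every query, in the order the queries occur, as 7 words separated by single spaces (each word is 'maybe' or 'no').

Start: bits=0000000000
Op 1: insert emu -> sets bits 1 4 -> bits=0100100000
Op 2: insert koi -> sets bits 2 7 -> bits=0110100100
Op 3: query emu -> checks bit1=1, bit4=1 (all 1) -> maybe
Op 4: query bee -> checks bit1=1, bit3=0 (has a 0) -> no
Op 5: insert hen -> sets bits 1 7 -> bits=0110100100
Op 6: query gnu -> checks bit1=1, bit2=1 (all 1) -> maybe
Op 7: query bat -> checks bit2=1, bit7=1 (all 1) -> maybe
Op 8: query koi -> checks bit2=1, bit7=1 (all 1) -> maybe
Op 9: query gnu -> checks bit1=1, bit2=1 (all 1) -> maybe
Op 10: insert gnu -> sets bits 1 2 -> bits=0110100100
Op 11: insert bee -> sets bits 1 3 -> bits=0111100100
Op 12: query bat -> checks bit2=1, bit7=1 (all 1) -> maybe
Query results in order: maybe no maybe maybe maybe maybe maybe

Answer: maybe no maybe maybe maybe maybe maybe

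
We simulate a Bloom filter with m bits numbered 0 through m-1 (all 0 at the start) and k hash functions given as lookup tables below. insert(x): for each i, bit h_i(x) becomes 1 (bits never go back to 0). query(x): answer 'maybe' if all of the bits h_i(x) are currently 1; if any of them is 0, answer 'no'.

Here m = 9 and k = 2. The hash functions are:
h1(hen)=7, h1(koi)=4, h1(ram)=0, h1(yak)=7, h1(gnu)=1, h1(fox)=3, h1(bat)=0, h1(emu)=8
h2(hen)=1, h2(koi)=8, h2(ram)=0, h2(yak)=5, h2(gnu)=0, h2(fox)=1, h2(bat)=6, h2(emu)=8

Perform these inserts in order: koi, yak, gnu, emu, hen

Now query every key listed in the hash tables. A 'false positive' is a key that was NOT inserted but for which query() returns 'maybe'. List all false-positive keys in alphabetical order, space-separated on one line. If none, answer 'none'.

Answer: ram

Derivation:
Start: bits=000000000
After insert 'koi': sets bits 4 8 -> bits=000010001
After insert 'yak': sets bits 5 7 -> bits=000011011
After insert 'gnu': sets bits 0 1 -> bits=110011011
After insert 'emu': sets bits 8 -> bits=110011011
After insert 'hen': sets bits 1 7 -> bits=110011011
Not inserted: bat fox ram — query each against bits=110011011:
query bat: checks bit0=1, bit6=0 (has a 0) -> no => not a false positive
query fox: checks bit1=1, bit3=0 (has a 0) -> no => not a false positive
query ram: checks bit0=1 (all 1) -> maybe => FALSE POSITIVE
False positives (alphabetical): ram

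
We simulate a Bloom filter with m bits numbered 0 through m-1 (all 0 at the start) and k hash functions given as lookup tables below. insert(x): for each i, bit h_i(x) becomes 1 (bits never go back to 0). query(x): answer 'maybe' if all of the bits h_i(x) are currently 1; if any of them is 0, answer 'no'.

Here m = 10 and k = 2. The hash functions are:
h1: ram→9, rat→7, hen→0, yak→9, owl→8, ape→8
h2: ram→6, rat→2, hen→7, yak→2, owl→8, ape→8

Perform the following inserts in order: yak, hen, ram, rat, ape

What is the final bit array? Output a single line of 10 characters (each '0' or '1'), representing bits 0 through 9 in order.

Answer: 1010001111

Derivation:
Start: bits=0000000000
After insert 'yak': sets bits 2 9 -> bits=0010000001
After insert 'hen': sets bits 0 7 -> bits=1010000101
After insert 'ram': sets bits 6 9 -> bits=1010001101
After insert 'rat': sets bits 2 7 -> bits=1010001101
After insert 'ape': sets bits 8 -> bits=1010001111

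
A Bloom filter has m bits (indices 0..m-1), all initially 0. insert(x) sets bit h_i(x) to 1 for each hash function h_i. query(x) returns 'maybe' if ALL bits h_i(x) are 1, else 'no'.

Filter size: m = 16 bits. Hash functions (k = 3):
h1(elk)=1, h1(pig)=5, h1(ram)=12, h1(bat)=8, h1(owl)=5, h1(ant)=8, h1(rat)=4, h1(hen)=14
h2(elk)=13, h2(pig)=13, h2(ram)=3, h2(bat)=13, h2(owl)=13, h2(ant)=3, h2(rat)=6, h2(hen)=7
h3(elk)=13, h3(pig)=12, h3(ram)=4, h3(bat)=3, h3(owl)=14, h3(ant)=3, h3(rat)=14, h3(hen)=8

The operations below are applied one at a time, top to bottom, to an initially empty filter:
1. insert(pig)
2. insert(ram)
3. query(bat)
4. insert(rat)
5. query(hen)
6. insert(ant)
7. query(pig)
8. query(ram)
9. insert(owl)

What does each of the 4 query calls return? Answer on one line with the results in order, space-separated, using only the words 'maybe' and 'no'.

Start: bits=0000000000000000
Op 1: insert pig -> sets bits 5 12 13 -> bits=0000010000001100
Op 2: insert ram -> sets bits 3 4 12 -> bits=0001110000001100
Op 3: query bat -> checks bit3=1, bit8=0, bit13=1 (has a 0) -> no
Op 4: insert rat -> sets bits 4 6 14 -> bits=0001111000001110
Op 5: query hen -> checks bit7=0, bit8=0, bit14=1 (has a 0) -> no
Op 6: insert ant -> sets bits 3 8 -> bits=0001111010001110
Op 7: query pig -> checks bit5=1, bit12=1, bit13=1 (all 1) -> maybe
Op 8: query ram -> checks bit3=1, bit4=1, bit12=1 (all 1) -> maybe
Op 9: insert owl -> sets bits 5 13 14 -> bits=0001111010001110
Query results in order: no no maybe maybe

Answer: no no maybe maybe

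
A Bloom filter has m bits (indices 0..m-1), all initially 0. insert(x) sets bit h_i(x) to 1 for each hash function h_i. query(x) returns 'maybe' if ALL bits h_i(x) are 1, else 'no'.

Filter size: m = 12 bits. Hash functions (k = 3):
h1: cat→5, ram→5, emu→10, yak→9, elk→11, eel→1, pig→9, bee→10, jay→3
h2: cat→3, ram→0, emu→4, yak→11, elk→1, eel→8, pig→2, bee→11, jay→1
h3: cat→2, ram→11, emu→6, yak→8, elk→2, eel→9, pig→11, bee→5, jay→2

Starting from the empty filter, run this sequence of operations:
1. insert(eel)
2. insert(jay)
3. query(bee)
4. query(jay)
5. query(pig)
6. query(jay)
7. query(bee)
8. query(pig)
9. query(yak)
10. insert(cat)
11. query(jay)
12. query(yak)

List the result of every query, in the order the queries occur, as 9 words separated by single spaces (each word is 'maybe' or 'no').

Start: bits=000000000000
Op 1: insert eel -> sets bits 1 8 9 -> bits=010000001100
Op 2: insert jay -> sets bits 1 2 3 -> bits=011100001100
Op 3: query bee -> checks bit5=0, bit10=0, bit11=0 (has a 0) -> no
Op 4: query jay -> checks bit1=1, bit2=1, bit3=1 (all 1) -> maybe
Op 5: query pig -> checks bit2=1, bit9=1, bit11=0 (has a 0) -> no
Op 6: query jay -> checks bit1=1, bit2=1, bit3=1 (all 1) -> maybe
Op 7: query bee -> checks bit5=0, bit10=0, bit11=0 (has a 0) -> no
Op 8: query pig -> checks bit2=1, bit9=1, bit11=0 (has a 0) -> no
Op 9: query yak -> checks bit8=1, bit9=1, bit11=0 (has a 0) -> no
Op 10: insert cat -> sets bits 2 3 5 -> bits=011101001100
Op 11: query jay -> checks bit1=1, bit2=1, bit3=1 (all 1) -> maybe
Op 12: query yak -> checks bit8=1, bit9=1, bit11=0 (has a 0) -> no
Query results in order: no maybe no maybe no no no maybe no

Answer: no maybe no maybe no no no maybe no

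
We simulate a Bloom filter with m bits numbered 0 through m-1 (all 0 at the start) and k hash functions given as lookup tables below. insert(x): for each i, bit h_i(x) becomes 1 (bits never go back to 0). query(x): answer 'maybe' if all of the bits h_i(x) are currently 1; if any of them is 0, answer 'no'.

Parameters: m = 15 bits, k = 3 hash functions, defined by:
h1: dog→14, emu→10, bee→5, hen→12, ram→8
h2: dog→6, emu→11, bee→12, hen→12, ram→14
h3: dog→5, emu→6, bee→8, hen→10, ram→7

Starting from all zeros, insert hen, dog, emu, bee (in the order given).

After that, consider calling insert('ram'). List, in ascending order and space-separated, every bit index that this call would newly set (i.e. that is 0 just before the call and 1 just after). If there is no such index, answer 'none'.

Start: bits=000000000000000
After insert 'hen': sets bits 10 12 -> bits=000000000010100
After insert 'dog': sets bits 5 6 14 -> bits=000001100010101
After insert 'emu': sets bits 6 10 11 -> bits=000001100011101
After insert 'bee': sets bits 5 8 12 -> bits=000001101011101
insert 'ram' would touch bits 7 8 14; currently bit7=0, bit8=1, bit14=1
Bits that are 0 among those (would change 0->1): 7

Answer: 7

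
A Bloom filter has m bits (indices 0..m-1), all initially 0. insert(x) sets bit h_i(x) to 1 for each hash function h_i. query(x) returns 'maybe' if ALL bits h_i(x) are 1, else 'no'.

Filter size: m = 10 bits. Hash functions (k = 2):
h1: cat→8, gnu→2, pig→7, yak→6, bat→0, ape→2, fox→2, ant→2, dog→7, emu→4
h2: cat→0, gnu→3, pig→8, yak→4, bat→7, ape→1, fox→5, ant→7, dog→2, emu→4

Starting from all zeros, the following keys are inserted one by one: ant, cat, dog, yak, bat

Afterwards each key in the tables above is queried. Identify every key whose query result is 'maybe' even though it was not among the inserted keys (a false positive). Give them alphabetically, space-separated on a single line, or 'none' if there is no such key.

Start: bits=0000000000
After insert 'ant': sets bits 2 7 -> bits=0010000100
After insert 'cat': sets bits 0 8 -> bits=1010000110
After insert 'dog': sets bits 2 7 -> bits=1010000110
After insert 'yak': sets bits 4 6 -> bits=1010101110
After insert 'bat': sets bits 0 7 -> bits=1010101110
Not inserted: ape emu fox gnu pig — query each against bits=1010101110:
query ape: checks bit1=0, bit2=1 (has a 0) -> no => not a false positive
query emu: checks bit4=1 (all 1) -> maybe => FALSE POSITIVE
query fox: checks bit2=1, bit5=0 (has a 0) -> no => not a false positive
query gnu: checks bit2=1, bit3=0 (has a 0) -> no => not a false positive
query pig: checks bit7=1, bit8=1 (all 1) -> maybe => FALSE POSITIVE
False positives (alphabetical): emu pig

Answer: emu pig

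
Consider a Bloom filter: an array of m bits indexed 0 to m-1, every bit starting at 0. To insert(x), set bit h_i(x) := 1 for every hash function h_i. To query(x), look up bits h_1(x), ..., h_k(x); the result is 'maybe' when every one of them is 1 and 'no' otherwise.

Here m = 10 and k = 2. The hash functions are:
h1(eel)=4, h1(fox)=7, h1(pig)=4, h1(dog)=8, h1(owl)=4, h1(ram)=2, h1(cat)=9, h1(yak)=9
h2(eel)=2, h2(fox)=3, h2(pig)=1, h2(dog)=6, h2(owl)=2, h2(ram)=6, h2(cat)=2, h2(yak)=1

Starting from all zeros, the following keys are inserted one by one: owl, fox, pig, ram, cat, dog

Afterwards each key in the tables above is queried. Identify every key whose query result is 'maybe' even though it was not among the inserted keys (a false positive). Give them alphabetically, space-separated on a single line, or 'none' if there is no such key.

Start: bits=0000000000
After insert 'owl': sets bits 2 4 -> bits=0010100000
After insert 'fox': sets bits 3 7 -> bits=0011100100
After insert 'pig': sets bits 1 4 -> bits=0111100100
After insert 'ram': sets bits 2 6 -> bits=0111101100
After insert 'cat': sets bits 2 9 -> bits=0111101101
After insert 'dog': sets bits 6 8 -> bits=0111101111
Not inserted: eel yak — query each against bits=0111101111:
query eel: checks bit2=1, bit4=1 (all 1) -> maybe => FALSE POSITIVE
query yak: checks bit1=1, bit9=1 (all 1) -> maybe => FALSE POSITIVE
False positives (alphabetical): eel yak

Answer: eel yak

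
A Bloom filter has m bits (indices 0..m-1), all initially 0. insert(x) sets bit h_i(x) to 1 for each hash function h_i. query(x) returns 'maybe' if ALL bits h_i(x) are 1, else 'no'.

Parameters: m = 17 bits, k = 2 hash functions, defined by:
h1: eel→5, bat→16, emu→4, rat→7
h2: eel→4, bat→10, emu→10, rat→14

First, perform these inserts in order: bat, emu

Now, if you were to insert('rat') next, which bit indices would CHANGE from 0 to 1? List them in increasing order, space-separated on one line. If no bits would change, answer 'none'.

Start: bits=00000000000000000
After insert 'bat': sets bits 10 16 -> bits=00000000001000001
After insert 'emu': sets bits 4 10 -> bits=00001000001000001
insert 'rat' would touch bits 7 14; currently bit7=0, bit14=0
Bits that are 0 among those (would change 0->1): 7 14

Answer: 7 14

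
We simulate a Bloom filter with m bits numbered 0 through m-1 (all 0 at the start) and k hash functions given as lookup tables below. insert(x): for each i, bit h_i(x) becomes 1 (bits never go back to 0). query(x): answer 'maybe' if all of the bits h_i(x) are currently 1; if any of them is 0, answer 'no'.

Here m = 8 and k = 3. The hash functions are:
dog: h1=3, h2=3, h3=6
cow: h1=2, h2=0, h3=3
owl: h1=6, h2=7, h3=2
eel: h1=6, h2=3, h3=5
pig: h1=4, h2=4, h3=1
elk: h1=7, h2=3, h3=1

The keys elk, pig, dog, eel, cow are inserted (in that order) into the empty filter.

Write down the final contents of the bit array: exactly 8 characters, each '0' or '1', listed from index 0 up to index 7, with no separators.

Start: bits=00000000
After insert 'elk': sets bits 1 3 7 -> bits=01010001
After insert 'pig': sets bits 1 4 -> bits=01011001
After insert 'dog': sets bits 3 6 -> bits=01011011
After insert 'eel': sets bits 3 5 6 -> bits=01011111
After insert 'cow': sets bits 0 2 3 -> bits=11111111

Answer: 11111111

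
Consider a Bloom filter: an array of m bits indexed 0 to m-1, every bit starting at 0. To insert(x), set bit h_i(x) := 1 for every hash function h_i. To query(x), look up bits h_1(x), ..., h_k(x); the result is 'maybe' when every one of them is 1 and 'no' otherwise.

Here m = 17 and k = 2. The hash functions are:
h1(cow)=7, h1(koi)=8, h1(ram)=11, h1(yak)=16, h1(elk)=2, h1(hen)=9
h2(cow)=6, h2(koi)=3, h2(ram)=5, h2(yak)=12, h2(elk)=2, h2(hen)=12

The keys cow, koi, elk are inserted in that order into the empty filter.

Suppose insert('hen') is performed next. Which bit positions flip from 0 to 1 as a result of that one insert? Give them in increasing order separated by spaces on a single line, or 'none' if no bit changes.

Answer: 9 12

Derivation:
Start: bits=00000000000000000
After insert 'cow': sets bits 6 7 -> bits=00000011000000000
After insert 'koi': sets bits 3 8 -> bits=00010011100000000
After insert 'elk': sets bits 2 -> bits=00110011100000000
insert 'hen' would touch bits 9 12; currently bit9=0, bit12=0
Bits that are 0 among those (would change 0->1): 9 12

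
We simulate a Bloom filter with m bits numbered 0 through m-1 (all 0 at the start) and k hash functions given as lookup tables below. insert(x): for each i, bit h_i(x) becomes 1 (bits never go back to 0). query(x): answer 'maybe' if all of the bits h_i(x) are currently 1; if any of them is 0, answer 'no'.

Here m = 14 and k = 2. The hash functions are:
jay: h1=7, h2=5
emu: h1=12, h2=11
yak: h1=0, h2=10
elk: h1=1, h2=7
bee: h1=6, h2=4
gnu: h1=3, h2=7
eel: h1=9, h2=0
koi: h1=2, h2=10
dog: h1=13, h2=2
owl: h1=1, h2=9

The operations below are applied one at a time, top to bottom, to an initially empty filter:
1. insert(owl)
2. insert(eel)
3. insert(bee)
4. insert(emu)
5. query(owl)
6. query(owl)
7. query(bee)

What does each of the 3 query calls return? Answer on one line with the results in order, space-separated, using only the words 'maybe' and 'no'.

Answer: maybe maybe maybe

Derivation:
Start: bits=00000000000000
Op 1: insert owl -> sets bits 1 9 -> bits=01000000010000
Op 2: insert eel -> sets bits 0 9 -> bits=11000000010000
Op 3: insert bee -> sets bits 4 6 -> bits=11001010010000
Op 4: insert emu -> sets bits 11 12 -> bits=11001010010110
Op 5: query owl -> checks bit1=1, bit9=1 (all 1) -> maybe
Op 6: query owl -> checks bit1=1, bit9=1 (all 1) -> maybe
Op 7: query bee -> checks bit4=1, bit6=1 (all 1) -> maybe
Query results in order: maybe maybe maybe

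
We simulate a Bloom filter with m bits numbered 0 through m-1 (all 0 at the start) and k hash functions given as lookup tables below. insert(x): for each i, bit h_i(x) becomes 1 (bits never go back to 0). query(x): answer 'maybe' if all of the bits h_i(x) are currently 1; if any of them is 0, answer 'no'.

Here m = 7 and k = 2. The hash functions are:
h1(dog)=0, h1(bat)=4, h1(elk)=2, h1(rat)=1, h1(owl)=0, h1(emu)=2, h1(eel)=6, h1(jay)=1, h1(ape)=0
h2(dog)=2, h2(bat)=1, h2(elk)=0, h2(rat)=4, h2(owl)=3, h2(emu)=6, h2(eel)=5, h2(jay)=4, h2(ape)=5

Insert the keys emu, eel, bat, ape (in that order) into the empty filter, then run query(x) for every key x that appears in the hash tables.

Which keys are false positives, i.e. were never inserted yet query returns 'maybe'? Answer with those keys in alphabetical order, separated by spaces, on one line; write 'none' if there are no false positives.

Start: bits=0000000
After insert 'emu': sets bits 2 6 -> bits=0010001
After insert 'eel': sets bits 5 6 -> bits=0010011
After insert 'bat': sets bits 1 4 -> bits=0110111
After insert 'ape': sets bits 0 5 -> bits=1110111
Not inserted: dog elk jay owl rat — query each against bits=1110111:
query dog: checks bit0=1, bit2=1 (all 1) -> maybe => FALSE POSITIVE
query elk: checks bit0=1, bit2=1 (all 1) -> maybe => FALSE POSITIVE
query jay: checks bit1=1, bit4=1 (all 1) -> maybe => FALSE POSITIVE
query owl: checks bit0=1, bit3=0 (has a 0) -> no => not a false positive
query rat: checks bit1=1, bit4=1 (all 1) -> maybe => FALSE POSITIVE
False positives (alphabetical): dog elk jay rat

Answer: dog elk jay rat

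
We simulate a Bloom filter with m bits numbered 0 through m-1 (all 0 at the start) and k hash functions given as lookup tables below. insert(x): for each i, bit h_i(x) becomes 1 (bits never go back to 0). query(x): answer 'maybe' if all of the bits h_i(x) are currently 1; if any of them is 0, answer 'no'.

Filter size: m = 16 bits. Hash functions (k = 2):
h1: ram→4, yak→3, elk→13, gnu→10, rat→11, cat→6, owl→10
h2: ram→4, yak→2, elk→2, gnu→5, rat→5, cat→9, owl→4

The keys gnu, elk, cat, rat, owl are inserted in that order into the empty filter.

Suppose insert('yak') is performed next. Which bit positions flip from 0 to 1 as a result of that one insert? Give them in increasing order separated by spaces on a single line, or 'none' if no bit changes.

Start: bits=0000000000000000
After insert 'gnu': sets bits 5 10 -> bits=0000010000100000
After insert 'elk': sets bits 2 13 -> bits=0010010000100100
After insert 'cat': sets bits 6 9 -> bits=0010011001100100
After insert 'rat': sets bits 5 11 -> bits=0010011001110100
After insert 'owl': sets bits 4 10 -> bits=0010111001110100
insert 'yak' would touch bits 2 3; currently bit2=1, bit3=0
Bits that are 0 among those (would change 0->1): 3

Answer: 3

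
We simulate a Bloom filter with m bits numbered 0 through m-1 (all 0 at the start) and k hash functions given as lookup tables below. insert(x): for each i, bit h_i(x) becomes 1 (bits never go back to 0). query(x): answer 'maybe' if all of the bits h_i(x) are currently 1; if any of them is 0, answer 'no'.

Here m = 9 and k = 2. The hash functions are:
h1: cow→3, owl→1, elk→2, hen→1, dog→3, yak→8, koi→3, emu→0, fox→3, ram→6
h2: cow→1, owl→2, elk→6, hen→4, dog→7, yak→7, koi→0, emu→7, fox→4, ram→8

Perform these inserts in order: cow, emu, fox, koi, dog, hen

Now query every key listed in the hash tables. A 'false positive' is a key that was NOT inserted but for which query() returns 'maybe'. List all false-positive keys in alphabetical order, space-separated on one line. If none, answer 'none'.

Start: bits=000000000
After insert 'cow': sets bits 1 3 -> bits=010100000
After insert 'emu': sets bits 0 7 -> bits=110100010
After insert 'fox': sets bits 3 4 -> bits=110110010
After insert 'koi': sets bits 0 3 -> bits=110110010
After insert 'dog': sets bits 3 7 -> bits=110110010
After insert 'hen': sets bits 1 4 -> bits=110110010
Not inserted: elk owl ram yak — query each against bits=110110010:
query elk: checks bit2=0, bit6=0 (has a 0) -> no => not a false positive
query owl: checks bit1=1, bit2=0 (has a 0) -> no => not a false positive
query ram: checks bit6=0, bit8=0 (has a 0) -> no => not a false positive
query yak: checks bit7=1, bit8=0 (has a 0) -> no => not a false positive
False positives (alphabetical): none

Answer: none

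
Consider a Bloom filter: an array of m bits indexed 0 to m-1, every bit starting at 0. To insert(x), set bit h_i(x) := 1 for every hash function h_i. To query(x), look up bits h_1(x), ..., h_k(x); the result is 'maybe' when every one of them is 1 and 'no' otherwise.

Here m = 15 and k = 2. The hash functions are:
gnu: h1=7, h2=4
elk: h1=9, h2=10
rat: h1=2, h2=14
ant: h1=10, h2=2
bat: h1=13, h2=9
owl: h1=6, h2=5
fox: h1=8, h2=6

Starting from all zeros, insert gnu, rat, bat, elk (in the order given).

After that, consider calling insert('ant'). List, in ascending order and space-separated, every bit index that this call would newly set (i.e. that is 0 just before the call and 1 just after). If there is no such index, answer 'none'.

Start: bits=000000000000000
After insert 'gnu': sets bits 4 7 -> bits=000010010000000
After insert 'rat': sets bits 2 14 -> bits=001010010000001
After insert 'bat': sets bits 9 13 -> bits=001010010100011
After insert 'elk': sets bits 9 10 -> bits=001010010110011
insert 'ant' would touch bits 2 10; currently bit2=1, bit10=1
Bits that are 0 among those (would change 0->1): none

Answer: none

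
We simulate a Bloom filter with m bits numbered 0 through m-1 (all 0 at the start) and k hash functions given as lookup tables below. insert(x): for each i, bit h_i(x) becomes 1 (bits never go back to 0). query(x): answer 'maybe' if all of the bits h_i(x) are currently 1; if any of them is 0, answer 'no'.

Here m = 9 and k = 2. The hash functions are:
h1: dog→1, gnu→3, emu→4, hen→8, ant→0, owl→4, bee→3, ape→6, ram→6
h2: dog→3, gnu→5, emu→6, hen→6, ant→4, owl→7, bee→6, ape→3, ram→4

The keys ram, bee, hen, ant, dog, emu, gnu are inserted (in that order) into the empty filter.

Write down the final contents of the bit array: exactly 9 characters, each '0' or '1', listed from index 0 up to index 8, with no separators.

Answer: 110111101

Derivation:
Start: bits=000000000
After insert 'ram': sets bits 4 6 -> bits=000010100
After insert 'bee': sets bits 3 6 -> bits=000110100
After insert 'hen': sets bits 6 8 -> bits=000110101
After insert 'ant': sets bits 0 4 -> bits=100110101
After insert 'dog': sets bits 1 3 -> bits=110110101
After insert 'emu': sets bits 4 6 -> bits=110110101
After insert 'gnu': sets bits 3 5 -> bits=110111101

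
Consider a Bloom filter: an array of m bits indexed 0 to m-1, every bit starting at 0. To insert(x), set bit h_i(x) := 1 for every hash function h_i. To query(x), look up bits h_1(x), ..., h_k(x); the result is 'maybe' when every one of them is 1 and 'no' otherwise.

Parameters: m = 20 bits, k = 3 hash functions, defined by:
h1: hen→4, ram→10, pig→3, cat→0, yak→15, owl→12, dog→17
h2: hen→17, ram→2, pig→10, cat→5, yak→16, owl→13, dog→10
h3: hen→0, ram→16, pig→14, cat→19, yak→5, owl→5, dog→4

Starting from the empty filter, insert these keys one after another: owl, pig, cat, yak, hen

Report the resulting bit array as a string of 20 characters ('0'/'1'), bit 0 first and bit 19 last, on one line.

Answer: 10011100001011111101

Derivation:
Start: bits=00000000000000000000
After insert 'owl': sets bits 5 12 13 -> bits=00000100000011000000
After insert 'pig': sets bits 3 10 14 -> bits=00010100001011100000
After insert 'cat': sets bits 0 5 19 -> bits=10010100001011100001
After insert 'yak': sets bits 5 15 16 -> bits=10010100001011111001
After insert 'hen': sets bits 0 4 17 -> bits=10011100001011111101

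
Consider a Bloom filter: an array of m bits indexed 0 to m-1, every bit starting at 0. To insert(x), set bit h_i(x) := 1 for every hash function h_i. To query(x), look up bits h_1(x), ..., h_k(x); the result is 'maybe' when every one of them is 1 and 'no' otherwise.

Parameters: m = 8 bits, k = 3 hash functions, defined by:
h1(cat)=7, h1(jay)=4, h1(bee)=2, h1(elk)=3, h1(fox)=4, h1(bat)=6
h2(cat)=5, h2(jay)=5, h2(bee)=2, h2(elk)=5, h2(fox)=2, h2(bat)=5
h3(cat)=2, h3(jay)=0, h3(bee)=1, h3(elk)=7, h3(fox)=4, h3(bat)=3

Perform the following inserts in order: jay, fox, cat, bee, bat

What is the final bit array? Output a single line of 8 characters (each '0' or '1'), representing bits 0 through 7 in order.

Start: bits=00000000
After insert 'jay': sets bits 0 4 5 -> bits=10001100
After insert 'fox': sets bits 2 4 -> bits=10101100
After insert 'cat': sets bits 2 5 7 -> bits=10101101
After insert 'bee': sets bits 1 2 -> bits=11101101
After insert 'bat': sets bits 3 5 6 -> bits=11111111

Answer: 11111111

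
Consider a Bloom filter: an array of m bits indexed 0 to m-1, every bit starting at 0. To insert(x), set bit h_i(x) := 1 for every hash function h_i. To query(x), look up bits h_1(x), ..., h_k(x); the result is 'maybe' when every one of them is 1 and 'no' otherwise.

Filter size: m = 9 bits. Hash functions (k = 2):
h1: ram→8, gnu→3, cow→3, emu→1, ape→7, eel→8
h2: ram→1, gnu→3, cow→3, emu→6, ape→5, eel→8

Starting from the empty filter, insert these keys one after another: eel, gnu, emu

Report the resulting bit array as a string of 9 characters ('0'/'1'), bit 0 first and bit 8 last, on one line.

Start: bits=000000000
After insert 'eel': sets bits 8 -> bits=000000001
After insert 'gnu': sets bits 3 -> bits=000100001
After insert 'emu': sets bits 1 6 -> bits=010100101

Answer: 010100101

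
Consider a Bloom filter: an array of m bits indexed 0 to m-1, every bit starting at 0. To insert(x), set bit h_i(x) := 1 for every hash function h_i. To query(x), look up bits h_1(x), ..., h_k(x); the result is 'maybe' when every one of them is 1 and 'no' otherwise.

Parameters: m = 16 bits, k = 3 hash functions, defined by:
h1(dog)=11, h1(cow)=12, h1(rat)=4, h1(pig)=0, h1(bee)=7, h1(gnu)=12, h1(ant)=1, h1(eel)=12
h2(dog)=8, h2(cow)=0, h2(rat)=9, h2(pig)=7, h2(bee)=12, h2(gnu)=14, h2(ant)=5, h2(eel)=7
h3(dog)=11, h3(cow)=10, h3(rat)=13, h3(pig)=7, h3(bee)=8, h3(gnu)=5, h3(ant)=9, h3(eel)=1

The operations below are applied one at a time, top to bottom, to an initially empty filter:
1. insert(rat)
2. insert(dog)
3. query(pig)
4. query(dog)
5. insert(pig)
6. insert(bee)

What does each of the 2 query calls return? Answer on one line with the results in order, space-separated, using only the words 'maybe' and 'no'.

Start: bits=0000000000000000
Op 1: insert rat -> sets bits 4 9 13 -> bits=0000100001000100
Op 2: insert dog -> sets bits 8 11 -> bits=0000100011010100
Op 3: query pig -> checks bit0=0, bit7=0 (has a 0) -> no
Op 4: query dog -> checks bit8=1, bit11=1 (all 1) -> maybe
Op 5: insert pig -> sets bits 0 7 -> bits=1000100111010100
Op 6: insert bee -> sets bits 7 8 12 -> bits=1000100111011100
Query results in order: no maybe

Answer: no maybe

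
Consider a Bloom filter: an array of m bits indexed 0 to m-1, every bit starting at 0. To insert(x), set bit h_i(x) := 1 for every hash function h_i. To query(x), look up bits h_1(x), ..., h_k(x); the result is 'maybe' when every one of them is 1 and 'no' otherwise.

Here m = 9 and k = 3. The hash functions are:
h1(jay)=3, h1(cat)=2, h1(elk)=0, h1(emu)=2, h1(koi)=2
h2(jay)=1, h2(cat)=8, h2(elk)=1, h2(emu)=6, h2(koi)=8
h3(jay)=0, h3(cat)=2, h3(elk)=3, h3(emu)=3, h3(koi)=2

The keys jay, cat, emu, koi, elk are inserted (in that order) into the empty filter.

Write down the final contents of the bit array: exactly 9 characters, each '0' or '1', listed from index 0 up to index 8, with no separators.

Answer: 111100101

Derivation:
Start: bits=000000000
After insert 'jay': sets bits 0 1 3 -> bits=110100000
After insert 'cat': sets bits 2 8 -> bits=111100001
After insert 'emu': sets bits 2 3 6 -> bits=111100101
After insert 'koi': sets bits 2 8 -> bits=111100101
After insert 'elk': sets bits 0 1 3 -> bits=111100101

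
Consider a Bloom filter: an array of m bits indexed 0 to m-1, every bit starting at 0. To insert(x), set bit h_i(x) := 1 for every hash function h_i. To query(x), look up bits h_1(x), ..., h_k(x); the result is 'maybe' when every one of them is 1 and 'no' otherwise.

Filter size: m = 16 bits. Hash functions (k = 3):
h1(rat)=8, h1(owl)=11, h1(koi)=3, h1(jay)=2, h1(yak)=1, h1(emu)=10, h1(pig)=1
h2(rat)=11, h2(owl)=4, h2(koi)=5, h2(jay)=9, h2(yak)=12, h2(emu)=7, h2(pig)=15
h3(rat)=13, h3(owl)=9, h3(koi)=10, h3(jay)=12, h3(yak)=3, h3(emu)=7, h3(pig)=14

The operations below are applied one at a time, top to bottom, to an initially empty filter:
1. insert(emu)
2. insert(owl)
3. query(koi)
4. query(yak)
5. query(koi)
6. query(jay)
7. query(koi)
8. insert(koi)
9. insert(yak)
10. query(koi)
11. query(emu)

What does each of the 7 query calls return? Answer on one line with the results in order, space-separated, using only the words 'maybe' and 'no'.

Start: bits=0000000000000000
Op 1: insert emu -> sets bits 7 10 -> bits=0000000100100000
Op 2: insert owl -> sets bits 4 9 11 -> bits=0000100101110000
Op 3: query koi -> checks bit3=0, bit5=0, bit10=1 (has a 0) -> no
Op 4: query yak -> checks bit1=0, bit3=0, bit12=0 (has a 0) -> no
Op 5: query koi -> checks bit3=0, bit5=0, bit10=1 (has a 0) -> no
Op 6: query jay -> checks bit2=0, bit9=1, bit12=0 (has a 0) -> no
Op 7: query koi -> checks bit3=0, bit5=0, bit10=1 (has a 0) -> no
Op 8: insert koi -> sets bits 3 5 10 -> bits=0001110101110000
Op 9: insert yak -> sets bits 1 3 12 -> bits=0101110101111000
Op 10: query koi -> checks bit3=1, bit5=1, bit10=1 (all 1) -> maybe
Op 11: query emu -> checks bit7=1, bit10=1 (all 1) -> maybe
Query results in order: no no no no no maybe maybe

Answer: no no no no no maybe maybe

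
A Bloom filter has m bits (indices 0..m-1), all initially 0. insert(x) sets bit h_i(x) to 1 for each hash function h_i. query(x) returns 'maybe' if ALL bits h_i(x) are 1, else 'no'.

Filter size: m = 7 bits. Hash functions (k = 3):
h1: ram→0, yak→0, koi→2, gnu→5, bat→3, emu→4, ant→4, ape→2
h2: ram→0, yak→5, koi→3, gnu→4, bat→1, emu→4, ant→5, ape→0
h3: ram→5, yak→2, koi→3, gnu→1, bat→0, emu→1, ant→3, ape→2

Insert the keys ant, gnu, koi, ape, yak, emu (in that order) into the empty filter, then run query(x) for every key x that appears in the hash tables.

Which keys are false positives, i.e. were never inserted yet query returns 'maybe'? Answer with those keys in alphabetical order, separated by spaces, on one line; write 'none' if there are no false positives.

Start: bits=0000000
After insert 'ant': sets bits 3 4 5 -> bits=0001110
After insert 'gnu': sets bits 1 4 5 -> bits=0101110
After insert 'koi': sets bits 2 3 -> bits=0111110
After insert 'ape': sets bits 0 2 -> bits=1111110
After insert 'yak': sets bits 0 2 5 -> bits=1111110
After insert 'emu': sets bits 1 4 -> bits=1111110
Not inserted: bat ram — query each against bits=1111110:
query bat: checks bit0=1, bit1=1, bit3=1 (all 1) -> maybe => FALSE POSITIVE
query ram: checks bit0=1, bit5=1 (all 1) -> maybe => FALSE POSITIVE
False positives (alphabetical): bat ram

Answer: bat ram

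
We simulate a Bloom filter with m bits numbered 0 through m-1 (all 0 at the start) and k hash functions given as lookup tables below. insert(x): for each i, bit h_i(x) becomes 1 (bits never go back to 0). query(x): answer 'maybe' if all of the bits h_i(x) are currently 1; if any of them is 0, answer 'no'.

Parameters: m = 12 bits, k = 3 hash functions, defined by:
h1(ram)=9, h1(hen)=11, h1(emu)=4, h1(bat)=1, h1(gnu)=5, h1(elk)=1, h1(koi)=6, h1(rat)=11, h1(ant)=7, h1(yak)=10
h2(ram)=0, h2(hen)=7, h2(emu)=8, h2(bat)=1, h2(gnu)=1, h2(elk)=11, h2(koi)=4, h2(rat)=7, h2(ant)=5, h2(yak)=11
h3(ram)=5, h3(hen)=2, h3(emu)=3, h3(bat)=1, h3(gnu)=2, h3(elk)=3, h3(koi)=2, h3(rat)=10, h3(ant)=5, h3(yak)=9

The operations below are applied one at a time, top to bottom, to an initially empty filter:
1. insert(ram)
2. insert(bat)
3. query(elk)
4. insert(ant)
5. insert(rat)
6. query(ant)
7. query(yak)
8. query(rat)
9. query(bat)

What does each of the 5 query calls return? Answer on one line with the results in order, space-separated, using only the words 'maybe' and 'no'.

Start: bits=000000000000
Op 1: insert ram -> sets bits 0 5 9 -> bits=100001000100
Op 2: insert bat -> sets bits 1 -> bits=110001000100
Op 3: query elk -> checks bit1=1, bit3=0, bit11=0 (has a 0) -> no
Op 4: insert ant -> sets bits 5 7 -> bits=110001010100
Op 5: insert rat -> sets bits 7 10 11 -> bits=110001010111
Op 6: query ant -> checks bit5=1, bit7=1 (all 1) -> maybe
Op 7: query yak -> checks bit9=1, bit10=1, bit11=1 (all 1) -> maybe
Op 8: query rat -> checks bit7=1, bit10=1, bit11=1 (all 1) -> maybe
Op 9: query bat -> checks bit1=1 (all 1) -> maybe
Query results in order: no maybe maybe maybe maybe

Answer: no maybe maybe maybe maybe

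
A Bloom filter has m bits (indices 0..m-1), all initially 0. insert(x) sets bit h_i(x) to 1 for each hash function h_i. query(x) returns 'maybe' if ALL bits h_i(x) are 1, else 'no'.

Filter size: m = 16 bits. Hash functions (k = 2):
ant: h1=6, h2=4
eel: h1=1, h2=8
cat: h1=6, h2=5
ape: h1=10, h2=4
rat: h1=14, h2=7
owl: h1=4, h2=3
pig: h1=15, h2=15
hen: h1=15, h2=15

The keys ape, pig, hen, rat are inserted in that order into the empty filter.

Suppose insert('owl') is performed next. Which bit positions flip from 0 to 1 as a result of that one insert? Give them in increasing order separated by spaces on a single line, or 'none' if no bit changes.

Start: bits=0000000000000000
After insert 'ape': sets bits 4 10 -> bits=0000100000100000
After insert 'pig': sets bits 15 -> bits=0000100000100001
After insert 'hen': sets bits 15 -> bits=0000100000100001
After insert 'rat': sets bits 7 14 -> bits=0000100100100011
insert 'owl' would touch bits 3 4; currently bit3=0, bit4=1
Bits that are 0 among those (would change 0->1): 3

Answer: 3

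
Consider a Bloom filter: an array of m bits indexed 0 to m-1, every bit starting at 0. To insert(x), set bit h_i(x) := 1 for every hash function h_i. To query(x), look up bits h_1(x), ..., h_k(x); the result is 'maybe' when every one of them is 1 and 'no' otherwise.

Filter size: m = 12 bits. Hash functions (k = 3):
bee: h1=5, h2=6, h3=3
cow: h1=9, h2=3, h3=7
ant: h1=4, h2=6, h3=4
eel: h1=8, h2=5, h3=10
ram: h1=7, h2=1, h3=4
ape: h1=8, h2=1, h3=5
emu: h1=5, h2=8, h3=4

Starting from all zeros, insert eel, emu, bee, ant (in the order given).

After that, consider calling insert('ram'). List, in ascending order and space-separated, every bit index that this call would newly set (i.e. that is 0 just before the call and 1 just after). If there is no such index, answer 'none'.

Answer: 1 7

Derivation:
Start: bits=000000000000
After insert 'eel': sets bits 5 8 10 -> bits=000001001010
After insert 'emu': sets bits 4 5 8 -> bits=000011001010
After insert 'bee': sets bits 3 5 6 -> bits=000111101010
After insert 'ant': sets bits 4 6 -> bits=000111101010
insert 'ram' would touch bits 1 4 7; currently bit1=0, bit4=1, bit7=0
Bits that are 0 among those (would change 0->1): 1 7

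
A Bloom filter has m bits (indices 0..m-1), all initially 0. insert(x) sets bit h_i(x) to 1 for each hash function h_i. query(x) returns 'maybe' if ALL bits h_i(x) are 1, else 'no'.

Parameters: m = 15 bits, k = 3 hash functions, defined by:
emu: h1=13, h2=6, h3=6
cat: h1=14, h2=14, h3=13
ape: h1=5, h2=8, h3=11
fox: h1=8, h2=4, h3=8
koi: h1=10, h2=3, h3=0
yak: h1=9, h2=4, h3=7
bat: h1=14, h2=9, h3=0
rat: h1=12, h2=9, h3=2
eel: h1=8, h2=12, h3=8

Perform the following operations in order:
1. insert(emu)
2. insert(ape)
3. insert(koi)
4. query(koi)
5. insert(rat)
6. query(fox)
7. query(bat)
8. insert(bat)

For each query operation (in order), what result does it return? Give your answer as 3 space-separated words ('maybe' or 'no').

Start: bits=000000000000000
Op 1: insert emu -> sets bits 6 13 -> bits=000000100000010
Op 2: insert ape -> sets bits 5 8 11 -> bits=000001101001010
Op 3: insert koi -> sets bits 0 3 10 -> bits=100101101011010
Op 4: query koi -> checks bit0=1, bit3=1, bit10=1 (all 1) -> maybe
Op 5: insert rat -> sets bits 2 9 12 -> bits=101101101111110
Op 6: query fox -> checks bit4=0, bit8=1 (has a 0) -> no
Op 7: query bat -> checks bit0=1, bit9=1, bit14=0 (has a 0) -> no
Op 8: insert bat -> sets bits 0 9 14 -> bits=101101101111111
Query results in order: maybe no no

Answer: maybe no no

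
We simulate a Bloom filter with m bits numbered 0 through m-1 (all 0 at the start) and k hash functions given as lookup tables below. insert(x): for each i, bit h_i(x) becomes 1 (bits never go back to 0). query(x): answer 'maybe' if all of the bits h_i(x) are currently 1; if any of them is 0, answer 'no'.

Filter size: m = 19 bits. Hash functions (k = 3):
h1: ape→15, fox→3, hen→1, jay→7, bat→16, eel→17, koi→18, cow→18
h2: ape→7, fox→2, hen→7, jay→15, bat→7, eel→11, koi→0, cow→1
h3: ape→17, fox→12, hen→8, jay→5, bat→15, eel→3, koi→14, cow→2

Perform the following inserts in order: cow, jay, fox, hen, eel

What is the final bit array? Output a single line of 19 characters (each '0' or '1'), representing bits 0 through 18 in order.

Start: bits=0000000000000000000
After insert 'cow': sets bits 1 2 18 -> bits=0110000000000000001
After insert 'jay': sets bits 5 7 15 -> bits=0110010100000001001
After insert 'fox': sets bits 2 3 12 -> bits=0111010100001001001
After insert 'hen': sets bits 1 7 8 -> bits=0111010110001001001
After insert 'eel': sets bits 3 11 17 -> bits=0111010110011001011

Answer: 0111010110011001011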